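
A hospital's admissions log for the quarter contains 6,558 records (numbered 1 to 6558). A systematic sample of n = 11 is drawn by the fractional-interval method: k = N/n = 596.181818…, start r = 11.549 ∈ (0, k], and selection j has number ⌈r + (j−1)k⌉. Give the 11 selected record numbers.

j=1: r + 0k = 11.549 → ⌈·⌉ = 12
j=2: r + 1k = 607.730818… → ⌈·⌉ = 608
j=3: r + 2k = 1203.912636… → ⌈·⌉ = 1204
j=4: r + 3k = 1800.094454… → ⌈·⌉ = 1801
j=5: r + 4k = 2396.276272… → ⌈·⌉ = 2397
j=6: r + 5k = 2992.458090… → ⌈·⌉ = 2993
j=7: r + 6k = 3588.639909… → ⌈·⌉ = 3589
j=8: r + 7k = 4184.821727… → ⌈·⌉ = 4185
j=9: r + 8k = 4781.003545… → ⌈·⌉ = 4782
j=10: r + 9k = 5377.185363… → ⌈·⌉ = 5378
j=11: r + 10k = 5973.367181… → ⌈·⌉ = 5974

12, 608, 1204, 1801, 2397, 2993, 3589, 4185, 4782, 5378, 5974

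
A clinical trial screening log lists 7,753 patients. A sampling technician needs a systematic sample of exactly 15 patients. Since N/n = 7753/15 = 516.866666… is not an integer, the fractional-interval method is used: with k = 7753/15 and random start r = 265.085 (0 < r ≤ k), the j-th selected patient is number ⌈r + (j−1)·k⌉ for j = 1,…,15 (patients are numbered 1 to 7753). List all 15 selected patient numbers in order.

j=1: r + 0k = 265.085 → ⌈·⌉ = 266
j=2: r + 1k = 781.951666… → ⌈·⌉ = 782
j=3: r + 2k = 1298.818333… → ⌈·⌉ = 1299
j=4: r + 3k = 1815.685 → ⌈·⌉ = 1816
j=5: r + 4k = 2332.551666… → ⌈·⌉ = 2333
j=6: r + 5k = 2849.418333… → ⌈·⌉ = 2850
j=7: r + 6k = 3366.285 → ⌈·⌉ = 3367
j=8: r + 7k = 3883.151666… → ⌈·⌉ = 3884
j=9: r + 8k = 4400.018333… → ⌈·⌉ = 4401
j=10: r + 9k = 4916.885 → ⌈·⌉ = 4917
j=11: r + 10k = 5433.751666… → ⌈·⌉ = 5434
j=12: r + 11k = 5950.618333… → ⌈·⌉ = 5951
j=13: r + 12k = 6467.485 → ⌈·⌉ = 6468
j=14: r + 13k = 6984.351666… → ⌈·⌉ = 6985
j=15: r + 14k = 7501.218333… → ⌈·⌉ = 7502

266, 782, 1299, 1816, 2333, 2850, 3367, 3884, 4401, 4917, 5434, 5951, 6468, 6985, 7502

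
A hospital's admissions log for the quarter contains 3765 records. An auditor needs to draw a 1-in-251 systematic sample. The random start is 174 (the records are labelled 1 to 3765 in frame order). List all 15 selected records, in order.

record 1: 174
record 2: 174 + 251 = 425
record 3: 425 + 251 = 676
record 4: 676 + 251 = 927
record 5: 927 + 251 = 1178
record 6: 1178 + 251 = 1429
record 7: 1429 + 251 = 1680
record 8: 1680 + 251 = 1931
record 9: 1931 + 251 = 2182
record 10: 2182 + 251 = 2433
record 11: 2433 + 251 = 2684
record 12: 2684 + 251 = 2935
record 13: 2935 + 251 = 3186
record 14: 3186 + 251 = 3437
record 15: 3437 + 251 = 3688

174, 425, 676, 927, 1178, 1429, 1680, 1931, 2182, 2433, 2684, 2935, 3186, 3437, 3688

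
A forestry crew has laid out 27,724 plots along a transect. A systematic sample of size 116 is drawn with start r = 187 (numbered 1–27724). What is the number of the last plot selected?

27672

k = 27724/116 = 239
116th selection = r + (116−1)·k = 187 + 115×239 = 187 + 27485 = 27672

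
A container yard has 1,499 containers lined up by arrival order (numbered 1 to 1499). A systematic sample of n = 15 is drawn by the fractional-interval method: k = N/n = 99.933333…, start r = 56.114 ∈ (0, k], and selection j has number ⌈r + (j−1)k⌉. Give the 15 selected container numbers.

j=1: r + 0k = 56.114 → ⌈·⌉ = 57
j=2: r + 1k = 156.047333… → ⌈·⌉ = 157
j=3: r + 2k = 255.980666… → ⌈·⌉ = 256
j=4: r + 3k = 355.914 → ⌈·⌉ = 356
j=5: r + 4k = 455.847333… → ⌈·⌉ = 456
j=6: r + 5k = 555.780666… → ⌈·⌉ = 556
j=7: r + 6k = 655.714 → ⌈·⌉ = 656
j=8: r + 7k = 755.647333… → ⌈·⌉ = 756
j=9: r + 8k = 855.580666… → ⌈·⌉ = 856
j=10: r + 9k = 955.514 → ⌈·⌉ = 956
j=11: r + 10k = 1055.447333… → ⌈·⌉ = 1056
j=12: r + 11k = 1155.380666… → ⌈·⌉ = 1156
j=13: r + 12k = 1255.314 → ⌈·⌉ = 1256
j=14: r + 13k = 1355.247333… → ⌈·⌉ = 1356
j=15: r + 14k = 1455.180666… → ⌈·⌉ = 1456

57, 157, 256, 356, 456, 556, 656, 756, 856, 956, 1056, 1156, 1256, 1356, 1456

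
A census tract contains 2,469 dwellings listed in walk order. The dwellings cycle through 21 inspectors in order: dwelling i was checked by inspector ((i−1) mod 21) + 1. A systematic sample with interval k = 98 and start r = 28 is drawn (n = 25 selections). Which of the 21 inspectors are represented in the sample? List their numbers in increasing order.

Consecutive selections differ by k = 98, so their inspector numbers differ by 98 mod 21 = 14.
gcd(98, 21) = 7, so the sample visits 21/7 = 3 distinct residues mod 21.
Start 28 is inspector 7; the inspectors hit are 7, 14, 21.

7, 14, 21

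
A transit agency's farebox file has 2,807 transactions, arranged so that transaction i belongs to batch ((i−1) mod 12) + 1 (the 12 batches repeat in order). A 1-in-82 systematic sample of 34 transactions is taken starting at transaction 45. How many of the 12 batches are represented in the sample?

6

Consecutive selections differ by k = 82, so their batch numbers differ by 82 mod 12 = 10.
gcd(82, 12) = 2, so the sample visits 12/2 = 6 distinct residues mod 12.
Start 45 is batch 9; the batches hit are 1, 3, 5, 7, 9, 11.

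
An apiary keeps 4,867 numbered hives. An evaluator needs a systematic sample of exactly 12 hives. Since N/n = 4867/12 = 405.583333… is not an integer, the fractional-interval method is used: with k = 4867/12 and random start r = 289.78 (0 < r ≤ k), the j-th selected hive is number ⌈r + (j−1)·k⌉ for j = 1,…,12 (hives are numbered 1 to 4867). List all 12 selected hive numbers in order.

j=1: r + 0k = 289.78 → ⌈·⌉ = 290
j=2: r + 1k = 695.363333… → ⌈·⌉ = 696
j=3: r + 2k = 1100.946666… → ⌈·⌉ = 1101
j=4: r + 3k = 1506.53 → ⌈·⌉ = 1507
j=5: r + 4k = 1912.113333… → ⌈·⌉ = 1913
j=6: r + 5k = 2317.696666… → ⌈·⌉ = 2318
j=7: r + 6k = 2723.28 → ⌈·⌉ = 2724
j=8: r + 7k = 3128.863333… → ⌈·⌉ = 3129
j=9: r + 8k = 3534.446666… → ⌈·⌉ = 3535
j=10: r + 9k = 3940.03 → ⌈·⌉ = 3941
j=11: r + 10k = 4345.613333… → ⌈·⌉ = 4346
j=12: r + 11k = 4751.196666… → ⌈·⌉ = 4752

290, 696, 1101, 1507, 1913, 2318, 2724, 3129, 3535, 3941, 4346, 4752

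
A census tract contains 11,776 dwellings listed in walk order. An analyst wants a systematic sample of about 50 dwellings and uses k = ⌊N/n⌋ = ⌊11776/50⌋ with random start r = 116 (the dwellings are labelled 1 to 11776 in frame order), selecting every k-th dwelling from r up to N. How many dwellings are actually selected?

50

k = ⌊11776/50⌋ = 235
Achieved size = ⌊(11776 − 116)/235⌋ + 1 = ⌊11660/235⌋ + 1 = 49 + 1 = 50
(last selection: 116 + 49×235 = 11631 ≤ 11776; next would be 11866 > 11776)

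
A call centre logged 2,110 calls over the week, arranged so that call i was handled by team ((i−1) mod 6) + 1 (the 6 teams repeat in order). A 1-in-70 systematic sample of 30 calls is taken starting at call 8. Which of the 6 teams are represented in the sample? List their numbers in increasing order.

Consecutive selections differ by k = 70, so their team numbers differ by 70 mod 6 = 4.
gcd(70, 6) = 2, so the sample visits 6/2 = 3 distinct residues mod 6.
Start 8 is team 2; the teams hit are 2, 4, 6.

2, 4, 6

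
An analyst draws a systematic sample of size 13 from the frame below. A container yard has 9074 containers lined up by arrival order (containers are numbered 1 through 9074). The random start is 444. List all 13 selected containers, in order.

k = N/n = 9074/13 = 698
container 1: 444
container 2: 444 + 698 = 1142
container 3: 1142 + 698 = 1840
container 4: 1840 + 698 = 2538
container 5: 2538 + 698 = 3236
container 6: 3236 + 698 = 3934
container 7: 3934 + 698 = 4632
container 8: 4632 + 698 = 5330
container 9: 5330 + 698 = 6028
container 10: 6028 + 698 = 6726
container 11: 6726 + 698 = 7424
container 12: 7424 + 698 = 8122
container 13: 8122 + 698 = 8820

444, 1142, 1840, 2538, 3236, 3934, 4632, 5330, 6028, 6726, 7424, 8122, 8820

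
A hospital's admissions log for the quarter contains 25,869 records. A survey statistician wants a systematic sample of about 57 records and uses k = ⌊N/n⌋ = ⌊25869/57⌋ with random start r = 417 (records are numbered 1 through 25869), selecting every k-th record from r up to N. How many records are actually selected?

k = ⌊25869/57⌋ = 453
Achieved size = ⌊(25869 − 417)/453⌋ + 1 = ⌊25452/453⌋ + 1 = 56 + 1 = 57
(last selection: 417 + 56×453 = 25785 ≤ 25869; next would be 26238 > 25869)

57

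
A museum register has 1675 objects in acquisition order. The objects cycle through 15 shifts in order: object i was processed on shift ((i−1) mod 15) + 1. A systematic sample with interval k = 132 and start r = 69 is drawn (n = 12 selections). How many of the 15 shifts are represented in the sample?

5

Consecutive selections differ by k = 132, so their shift numbers differ by 132 mod 15 = 12.
gcd(132, 15) = 3, so the sample visits 15/3 = 5 distinct residues mod 15.
Start 69 is shift 9; the shifts hit are 3, 6, 9, 12, 15.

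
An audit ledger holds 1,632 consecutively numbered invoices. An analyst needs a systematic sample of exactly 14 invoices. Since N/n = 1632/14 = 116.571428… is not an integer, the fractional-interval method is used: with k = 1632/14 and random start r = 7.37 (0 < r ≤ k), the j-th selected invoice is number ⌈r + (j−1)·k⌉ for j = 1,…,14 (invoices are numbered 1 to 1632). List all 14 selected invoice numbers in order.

j=1: r + 0k = 7.37 → ⌈·⌉ = 8
j=2: r + 1k = 123.941428… → ⌈·⌉ = 124
j=3: r + 2k = 240.512857… → ⌈·⌉ = 241
j=4: r + 3k = 357.084285… → ⌈·⌉ = 358
j=5: r + 4k = 473.655714… → ⌈·⌉ = 474
j=6: r + 5k = 590.227142… → ⌈·⌉ = 591
j=7: r + 6k = 706.798571… → ⌈·⌉ = 707
j=8: r + 7k = 823.37 → ⌈·⌉ = 824
j=9: r + 8k = 939.941428… → ⌈·⌉ = 940
j=10: r + 9k = 1056.512857… → ⌈·⌉ = 1057
j=11: r + 10k = 1173.084285… → ⌈·⌉ = 1174
j=12: r + 11k = 1289.655714… → ⌈·⌉ = 1290
j=13: r + 12k = 1406.227142… → ⌈·⌉ = 1407
j=14: r + 13k = 1522.798571… → ⌈·⌉ = 1523

8, 124, 241, 358, 474, 591, 707, 824, 940, 1057, 1174, 1290, 1407, 1523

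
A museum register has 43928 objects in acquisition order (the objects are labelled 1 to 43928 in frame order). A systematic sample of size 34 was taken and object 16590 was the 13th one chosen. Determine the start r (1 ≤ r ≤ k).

k = 43928/34 = 1292
r = 16590 − (13−1)×1292 = 16590 − 15504 = 1086

1086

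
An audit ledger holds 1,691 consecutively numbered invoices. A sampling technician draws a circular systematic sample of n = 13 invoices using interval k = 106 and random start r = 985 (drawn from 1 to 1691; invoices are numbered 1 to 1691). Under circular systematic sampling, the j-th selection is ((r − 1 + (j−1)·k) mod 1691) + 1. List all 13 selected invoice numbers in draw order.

985, 1091, 1197, 1303, 1409, 1515, 1621, 36, 142, 248, 354, 460, 566

Selection 1: 985
Selection 2: 985 + 106 = 1091
Selection 3: 1091 + 106 = 1197
Selection 4: 1197 + 106 = 1303
Selection 5: 1303 + 106 = 1409
Selection 6: 1409 + 106 = 1515
Selection 7: 1515 + 106 = 1621
Selection 8: 1621 + 106 = 1727 → 1727 − 1691 = 36
Selection 9: 36 + 106 = 142
Selection 10: 142 + 106 = 248
Selection 11: 248 + 106 = 354
Selection 12: 354 + 106 = 460
Selection 13: 460 + 106 = 566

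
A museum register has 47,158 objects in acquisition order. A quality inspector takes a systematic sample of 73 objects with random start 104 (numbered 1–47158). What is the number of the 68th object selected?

43386

k = 47158/73 = 646
68th selection = r + (68−1)·k = 104 + 67×646 = 104 + 43282 = 43386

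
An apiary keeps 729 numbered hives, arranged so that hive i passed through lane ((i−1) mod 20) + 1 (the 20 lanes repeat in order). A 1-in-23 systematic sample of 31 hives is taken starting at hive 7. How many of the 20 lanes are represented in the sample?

Consecutive selections differ by k = 23, so their lane numbers differ by 23 mod 20 = 3.
gcd(23, 20) = 1, so the sample visits 20/1 = 20 distinct residues mod 20.
Start 7 is lane 7; the lanes hit are 1, 2, 3, 4, 5, 6, 7, 8, 9, 10, 11, 12, 13, 14, 15, 16, 17, 18, 19, 20.

20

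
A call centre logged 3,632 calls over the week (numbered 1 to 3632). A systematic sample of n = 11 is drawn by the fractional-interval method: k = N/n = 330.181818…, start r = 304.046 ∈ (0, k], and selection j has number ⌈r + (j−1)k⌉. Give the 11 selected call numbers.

305, 635, 965, 1295, 1625, 1955, 2286, 2616, 2946, 3276, 3606

j=1: r + 0k = 304.046 → ⌈·⌉ = 305
j=2: r + 1k = 634.227818… → ⌈·⌉ = 635
j=3: r + 2k = 964.409636… → ⌈·⌉ = 965
j=4: r + 3k = 1294.591454… → ⌈·⌉ = 1295
j=5: r + 4k = 1624.773272… → ⌈·⌉ = 1625
j=6: r + 5k = 1954.955090… → ⌈·⌉ = 1955
j=7: r + 6k = 2285.136909… → ⌈·⌉ = 2286
j=8: r + 7k = 2615.318727… → ⌈·⌉ = 2616
j=9: r + 8k = 2945.500545… → ⌈·⌉ = 2946
j=10: r + 9k = 3275.682363… → ⌈·⌉ = 3276
j=11: r + 10k = 3605.864181… → ⌈·⌉ = 3606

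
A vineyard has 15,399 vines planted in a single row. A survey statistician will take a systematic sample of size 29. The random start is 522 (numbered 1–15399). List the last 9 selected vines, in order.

k = N/n = 15399/29 = 531
21st selection = 522 + 20×531 = 11142
22nd: 11142 + 531 = 11673
23rd: 11673 + 531 = 12204
24th: 12204 + 531 = 12735
25th: 12735 + 531 = 13266
26th: 13266 + 531 = 13797
27th: 13797 + 531 = 14328
28th: 14328 + 531 = 14859
29th: 14859 + 531 = 15390

11142, 11673, 12204, 12735, 13266, 13797, 14328, 14859, 15390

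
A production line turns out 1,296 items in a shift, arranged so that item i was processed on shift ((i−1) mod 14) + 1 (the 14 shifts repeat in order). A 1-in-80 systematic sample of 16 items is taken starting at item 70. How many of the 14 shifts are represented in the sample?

Consecutive selections differ by k = 80, so their shift numbers differ by 80 mod 14 = 10.
gcd(80, 14) = 2, so the sample visits 14/2 = 7 distinct residues mod 14.
Start 70 is shift 14; the shifts hit are 2, 4, 6, 8, 10, 12, 14.

7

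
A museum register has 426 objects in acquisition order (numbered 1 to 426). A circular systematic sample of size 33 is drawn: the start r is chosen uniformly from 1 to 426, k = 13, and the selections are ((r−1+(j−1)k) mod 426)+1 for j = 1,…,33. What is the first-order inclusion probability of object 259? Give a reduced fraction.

11/142

For each position j, as r ranges over 1…426 the j-th selection hits every object exactly once, so object 259 is selected for exactly 33 of the 426 starts.
Inclusion probability = 33/426 = 11/142.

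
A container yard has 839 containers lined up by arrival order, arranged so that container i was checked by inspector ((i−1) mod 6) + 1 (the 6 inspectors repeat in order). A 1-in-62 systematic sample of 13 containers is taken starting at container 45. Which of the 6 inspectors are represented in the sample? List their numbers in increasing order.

Consecutive selections differ by k = 62, so their inspector numbers differ by 62 mod 6 = 2.
gcd(62, 6) = 2, so the sample visits 6/2 = 3 distinct residues mod 6.
Start 45 is inspector 3; the inspectors hit are 1, 3, 5.

1, 3, 5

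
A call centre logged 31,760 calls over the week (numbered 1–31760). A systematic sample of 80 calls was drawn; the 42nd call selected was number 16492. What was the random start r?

215

k = 31760/80 = 397
r = 16492 − (42−1)×397 = 16492 − 16277 = 215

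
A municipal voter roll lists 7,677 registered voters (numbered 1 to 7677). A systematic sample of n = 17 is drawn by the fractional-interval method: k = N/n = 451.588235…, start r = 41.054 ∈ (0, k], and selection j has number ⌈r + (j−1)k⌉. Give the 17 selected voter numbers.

42, 493, 945, 1396, 1848, 2299, 2751, 3203, 3654, 4106, 4557, 5009, 5461, 5912, 6364, 6815, 7267

j=1: r + 0k = 41.054 → ⌈·⌉ = 42
j=2: r + 1k = 492.642235… → ⌈·⌉ = 493
j=3: r + 2k = 944.230470… → ⌈·⌉ = 945
j=4: r + 3k = 1395.818705… → ⌈·⌉ = 1396
j=5: r + 4k = 1847.406941… → ⌈·⌉ = 1848
j=6: r + 5k = 2298.995176… → ⌈·⌉ = 2299
j=7: r + 6k = 2750.583411… → ⌈·⌉ = 2751
j=8: r + 7k = 3202.171647… → ⌈·⌉ = 3203
j=9: r + 8k = 3653.759882… → ⌈·⌉ = 3654
j=10: r + 9k = 4105.348117… → ⌈·⌉ = 4106
j=11: r + 10k = 4556.936352… → ⌈·⌉ = 4557
j=12: r + 11k = 5008.524588… → ⌈·⌉ = 5009
j=13: r + 12k = 5460.112823… → ⌈·⌉ = 5461
j=14: r + 13k = 5911.701058… → ⌈·⌉ = 5912
j=15: r + 14k = 6363.289294… → ⌈·⌉ = 6364
j=16: r + 15k = 6814.877529… → ⌈·⌉ = 6815
j=17: r + 16k = 7266.465764… → ⌈·⌉ = 7267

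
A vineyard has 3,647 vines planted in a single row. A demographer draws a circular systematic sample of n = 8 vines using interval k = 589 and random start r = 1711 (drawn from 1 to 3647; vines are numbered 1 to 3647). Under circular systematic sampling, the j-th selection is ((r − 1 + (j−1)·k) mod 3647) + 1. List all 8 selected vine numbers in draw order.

Selection 1: 1711
Selection 2: 1711 + 589 = 2300
Selection 3: 2300 + 589 = 2889
Selection 4: 2889 + 589 = 3478
Selection 5: 3478 + 589 = 4067 → 4067 − 3647 = 420
Selection 6: 420 + 589 = 1009
Selection 7: 1009 + 589 = 1598
Selection 8: 1598 + 589 = 2187

1711, 2300, 2889, 3478, 420, 1009, 1598, 2187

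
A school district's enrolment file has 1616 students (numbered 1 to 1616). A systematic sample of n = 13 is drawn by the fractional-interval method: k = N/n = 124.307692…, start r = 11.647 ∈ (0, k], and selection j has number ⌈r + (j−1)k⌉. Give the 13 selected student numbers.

j=1: r + 0k = 11.647 → ⌈·⌉ = 12
j=2: r + 1k = 135.954692… → ⌈·⌉ = 136
j=3: r + 2k = 260.262384… → ⌈·⌉ = 261
j=4: r + 3k = 384.570076… → ⌈·⌉ = 385
j=5: r + 4k = 508.877769… → ⌈·⌉ = 509
j=6: r + 5k = 633.185461… → ⌈·⌉ = 634
j=7: r + 6k = 757.493153… → ⌈·⌉ = 758
j=8: r + 7k = 881.800846… → ⌈·⌉ = 882
j=9: r + 8k = 1006.108538… → ⌈·⌉ = 1007
j=10: r + 9k = 1130.416230… → ⌈·⌉ = 1131
j=11: r + 10k = 1254.723923… → ⌈·⌉ = 1255
j=12: r + 11k = 1379.031615… → ⌈·⌉ = 1380
j=13: r + 12k = 1503.339307… → ⌈·⌉ = 1504

12, 136, 261, 385, 509, 634, 758, 882, 1007, 1131, 1255, 1380, 1504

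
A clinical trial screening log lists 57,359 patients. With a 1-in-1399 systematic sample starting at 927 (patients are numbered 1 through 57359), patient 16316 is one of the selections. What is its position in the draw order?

12

k = 1399
position = (16316 − 927)/1399 + 1 = 15389/1399 + 1 = 11 + 1 = 12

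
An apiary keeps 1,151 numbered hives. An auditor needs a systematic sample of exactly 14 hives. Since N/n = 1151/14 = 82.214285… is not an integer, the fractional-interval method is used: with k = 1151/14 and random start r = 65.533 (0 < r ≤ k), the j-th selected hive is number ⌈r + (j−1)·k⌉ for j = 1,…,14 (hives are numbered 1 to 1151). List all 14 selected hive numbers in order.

j=1: r + 0k = 65.533 → ⌈·⌉ = 66
j=2: r + 1k = 147.747285… → ⌈·⌉ = 148
j=3: r + 2k = 229.961571… → ⌈·⌉ = 230
j=4: r + 3k = 312.175857… → ⌈·⌉ = 313
j=5: r + 4k = 394.390142… → ⌈·⌉ = 395
j=6: r + 5k = 476.604428… → ⌈·⌉ = 477
j=7: r + 6k = 558.818714… → ⌈·⌉ = 559
j=8: r + 7k = 641.033 → ⌈·⌉ = 642
j=9: r + 8k = 723.247285… → ⌈·⌉ = 724
j=10: r + 9k = 805.461571… → ⌈·⌉ = 806
j=11: r + 10k = 887.675857… → ⌈·⌉ = 888
j=12: r + 11k = 969.890142… → ⌈·⌉ = 970
j=13: r + 12k = 1052.104428… → ⌈·⌉ = 1053
j=14: r + 13k = 1134.318714… → ⌈·⌉ = 1135

66, 148, 230, 313, 395, 477, 559, 642, 724, 806, 888, 970, 1053, 1135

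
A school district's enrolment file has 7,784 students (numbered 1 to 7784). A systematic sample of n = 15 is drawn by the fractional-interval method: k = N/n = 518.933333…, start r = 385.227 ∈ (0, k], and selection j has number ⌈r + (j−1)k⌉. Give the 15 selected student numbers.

j=1: r + 0k = 385.227 → ⌈·⌉ = 386
j=2: r + 1k = 904.160333… → ⌈·⌉ = 905
j=3: r + 2k = 1423.093666… → ⌈·⌉ = 1424
j=4: r + 3k = 1942.027 → ⌈·⌉ = 1943
j=5: r + 4k = 2460.960333… → ⌈·⌉ = 2461
j=6: r + 5k = 2979.893666… → ⌈·⌉ = 2980
j=7: r + 6k = 3498.827 → ⌈·⌉ = 3499
j=8: r + 7k = 4017.760333… → ⌈·⌉ = 4018
j=9: r + 8k = 4536.693666… → ⌈·⌉ = 4537
j=10: r + 9k = 5055.627 → ⌈·⌉ = 5056
j=11: r + 10k = 5574.560333… → ⌈·⌉ = 5575
j=12: r + 11k = 6093.493666… → ⌈·⌉ = 6094
j=13: r + 12k = 6612.427 → ⌈·⌉ = 6613
j=14: r + 13k = 7131.360333… → ⌈·⌉ = 7132
j=15: r + 14k = 7650.293666… → ⌈·⌉ = 7651

386, 905, 1424, 1943, 2461, 2980, 3499, 4018, 4537, 5056, 5575, 6094, 6613, 7132, 7651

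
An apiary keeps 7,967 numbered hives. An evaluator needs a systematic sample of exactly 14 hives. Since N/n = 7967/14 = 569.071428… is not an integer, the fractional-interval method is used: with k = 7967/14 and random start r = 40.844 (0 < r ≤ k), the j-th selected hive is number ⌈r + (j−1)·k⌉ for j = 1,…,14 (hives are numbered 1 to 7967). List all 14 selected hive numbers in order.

41, 610, 1179, 1749, 2318, 2887, 3456, 4025, 4594, 5163, 5732, 6301, 6870, 7439

j=1: r + 0k = 40.844 → ⌈·⌉ = 41
j=2: r + 1k = 609.915428… → ⌈·⌉ = 610
j=3: r + 2k = 1178.986857… → ⌈·⌉ = 1179
j=4: r + 3k = 1748.058285… → ⌈·⌉ = 1749
j=5: r + 4k = 2317.129714… → ⌈·⌉ = 2318
j=6: r + 5k = 2886.201142… → ⌈·⌉ = 2887
j=7: r + 6k = 3455.272571… → ⌈·⌉ = 3456
j=8: r + 7k = 4024.344 → ⌈·⌉ = 4025
j=9: r + 8k = 4593.415428… → ⌈·⌉ = 4594
j=10: r + 9k = 5162.486857… → ⌈·⌉ = 5163
j=11: r + 10k = 5731.558285… → ⌈·⌉ = 5732
j=12: r + 11k = 6300.629714… → ⌈·⌉ = 6301
j=13: r + 12k = 6869.701142… → ⌈·⌉ = 6870
j=14: r + 13k = 7438.772571… → ⌈·⌉ = 7439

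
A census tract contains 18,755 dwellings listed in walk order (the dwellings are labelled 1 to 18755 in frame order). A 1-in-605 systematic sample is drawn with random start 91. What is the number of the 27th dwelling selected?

k = 605
27th selection = r + (27−1)·k = 91 + 26×605 = 91 + 15730 = 15821

15821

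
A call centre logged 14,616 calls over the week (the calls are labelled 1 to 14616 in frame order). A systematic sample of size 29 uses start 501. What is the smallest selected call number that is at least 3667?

4029

k = 14616/29 = 504
Steps past start: ⌈(3667 − 501)/504⌉ = ⌈3166/504⌉ = 7
Selected call: 501 + 7×504 = 4029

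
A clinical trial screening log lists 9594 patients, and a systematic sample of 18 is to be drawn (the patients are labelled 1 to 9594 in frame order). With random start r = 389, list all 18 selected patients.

k = N/n = 9594/18 = 533
patient 1: 389
patient 2: 389 + 533 = 922
patient 3: 922 + 533 = 1455
patient 4: 1455 + 533 = 1988
patient 5: 1988 + 533 = 2521
patient 6: 2521 + 533 = 3054
patient 7: 3054 + 533 = 3587
patient 8: 3587 + 533 = 4120
patient 9: 4120 + 533 = 4653
patient 10: 4653 + 533 = 5186
patient 11: 5186 + 533 = 5719
patient 12: 5719 + 533 = 6252
patient 13: 6252 + 533 = 6785
patient 14: 6785 + 533 = 7318
patient 15: 7318 + 533 = 7851
patient 16: 7851 + 533 = 8384
patient 17: 8384 + 533 = 8917
patient 18: 8917 + 533 = 9450

389, 922, 1455, 1988, 2521, 3054, 3587, 4120, 4653, 5186, 5719, 6252, 6785, 7318, 7851, 8384, 8917, 9450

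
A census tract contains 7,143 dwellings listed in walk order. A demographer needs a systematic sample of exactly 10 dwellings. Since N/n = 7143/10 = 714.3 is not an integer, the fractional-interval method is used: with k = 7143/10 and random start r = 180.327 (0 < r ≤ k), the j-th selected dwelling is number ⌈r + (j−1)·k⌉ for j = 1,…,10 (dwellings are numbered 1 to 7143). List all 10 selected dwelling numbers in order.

181, 895, 1609, 2324, 3038, 3752, 4467, 5181, 5895, 6610

j=1: r + 0k = 180.327 → ⌈·⌉ = 181
j=2: r + 1k = 894.627 → ⌈·⌉ = 895
j=3: r + 2k = 1608.927 → ⌈·⌉ = 1609
j=4: r + 3k = 2323.227 → ⌈·⌉ = 2324
j=5: r + 4k = 3037.527 → ⌈·⌉ = 3038
j=6: r + 5k = 3751.827 → ⌈·⌉ = 3752
j=7: r + 6k = 4466.127 → ⌈·⌉ = 4467
j=8: r + 7k = 5180.427 → ⌈·⌉ = 5181
j=9: r + 8k = 5894.727 → ⌈·⌉ = 5895
j=10: r + 9k = 6609.027 → ⌈·⌉ = 6610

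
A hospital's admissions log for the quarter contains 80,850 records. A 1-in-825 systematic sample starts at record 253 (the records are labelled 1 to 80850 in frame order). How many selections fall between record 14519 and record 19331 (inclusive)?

6

k = 825
First selection ≥ 14519: 253 + ⌈(14519−253)/825⌉·825 = 253 + 18×825 = 15103
Last selection ≤ 19331: 253 + ⌊(19331−253)/825⌋·825 = 253 + 23×825 = 19228
Count = 23 − 18 + 1 = 6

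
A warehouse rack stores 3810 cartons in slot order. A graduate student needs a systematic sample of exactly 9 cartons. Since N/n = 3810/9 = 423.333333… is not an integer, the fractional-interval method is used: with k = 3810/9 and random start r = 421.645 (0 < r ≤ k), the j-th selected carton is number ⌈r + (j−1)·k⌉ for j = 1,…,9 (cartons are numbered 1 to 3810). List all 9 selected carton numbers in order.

j=1: r + 0k = 421.645 → ⌈·⌉ = 422
j=2: r + 1k = 844.978333… → ⌈·⌉ = 845
j=3: r + 2k = 1268.311666… → ⌈·⌉ = 1269
j=4: r + 3k = 1691.645 → ⌈·⌉ = 1692
j=5: r + 4k = 2114.978333… → ⌈·⌉ = 2115
j=6: r + 5k = 2538.311666… → ⌈·⌉ = 2539
j=7: r + 6k = 2961.645 → ⌈·⌉ = 2962
j=8: r + 7k = 3384.978333… → ⌈·⌉ = 3385
j=9: r + 8k = 3808.311666… → ⌈·⌉ = 3809

422, 845, 1269, 1692, 2115, 2539, 2962, 3385, 3809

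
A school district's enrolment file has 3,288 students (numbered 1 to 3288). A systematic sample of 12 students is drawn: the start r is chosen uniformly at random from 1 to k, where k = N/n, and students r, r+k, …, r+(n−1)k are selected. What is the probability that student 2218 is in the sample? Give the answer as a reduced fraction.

k = 3288/12 = 274.
Student 2218 is selected iff r ≡ 2218 (mod 274); exactly one such r in {1,…,274}.
Inclusion probability = 1/274.

1/274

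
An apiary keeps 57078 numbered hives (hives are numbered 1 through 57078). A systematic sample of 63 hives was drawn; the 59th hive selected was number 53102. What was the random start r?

554

k = 57078/63 = 906
r = 53102 − (59−1)×906 = 53102 − 52548 = 554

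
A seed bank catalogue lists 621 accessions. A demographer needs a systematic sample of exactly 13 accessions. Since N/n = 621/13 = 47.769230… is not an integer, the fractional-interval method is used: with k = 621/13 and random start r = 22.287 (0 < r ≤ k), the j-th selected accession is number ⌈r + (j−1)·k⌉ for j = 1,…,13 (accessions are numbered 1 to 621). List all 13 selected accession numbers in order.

j=1: r + 0k = 22.287 → ⌈·⌉ = 23
j=2: r + 1k = 70.056230… → ⌈·⌉ = 71
j=3: r + 2k = 117.825461… → ⌈·⌉ = 118
j=4: r + 3k = 165.594692… → ⌈·⌉ = 166
j=5: r + 4k = 213.363923… → ⌈·⌉ = 214
j=6: r + 5k = 261.133153… → ⌈·⌉ = 262
j=7: r + 6k = 308.902384… → ⌈·⌉ = 309
j=8: r + 7k = 356.671615… → ⌈·⌉ = 357
j=9: r + 8k = 404.440846… → ⌈·⌉ = 405
j=10: r + 9k = 452.210076… → ⌈·⌉ = 453
j=11: r + 10k = 499.979307… → ⌈·⌉ = 500
j=12: r + 11k = 547.748538… → ⌈·⌉ = 548
j=13: r + 12k = 595.517769… → ⌈·⌉ = 596

23, 71, 118, 166, 214, 262, 309, 357, 405, 453, 500, 548, 596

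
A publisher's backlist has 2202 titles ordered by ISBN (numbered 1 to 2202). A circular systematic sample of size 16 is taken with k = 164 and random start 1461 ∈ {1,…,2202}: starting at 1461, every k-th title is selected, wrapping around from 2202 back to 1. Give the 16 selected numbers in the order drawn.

Selection 1: 1461
Selection 2: 1461 + 164 = 1625
Selection 3: 1625 + 164 = 1789
Selection 4: 1789 + 164 = 1953
Selection 5: 1953 + 164 = 2117
Selection 6: 2117 + 164 = 2281 → 2281 − 2202 = 79
Selection 7: 79 + 164 = 243
Selection 8: 243 + 164 = 407
Selection 9: 407 + 164 = 571
Selection 10: 571 + 164 = 735
Selection 11: 735 + 164 = 899
Selection 12: 899 + 164 = 1063
Selection 13: 1063 + 164 = 1227
Selection 14: 1227 + 164 = 1391
Selection 15: 1391 + 164 = 1555
Selection 16: 1555 + 164 = 1719

1461, 1625, 1789, 1953, 2117, 79, 243, 407, 571, 735, 899, 1063, 1227, 1391, 1555, 1719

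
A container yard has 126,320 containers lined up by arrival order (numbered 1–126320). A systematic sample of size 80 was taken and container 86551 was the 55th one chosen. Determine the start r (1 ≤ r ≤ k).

1285

k = 126320/80 = 1579
r = 86551 − (55−1)×1579 = 86551 − 85266 = 1285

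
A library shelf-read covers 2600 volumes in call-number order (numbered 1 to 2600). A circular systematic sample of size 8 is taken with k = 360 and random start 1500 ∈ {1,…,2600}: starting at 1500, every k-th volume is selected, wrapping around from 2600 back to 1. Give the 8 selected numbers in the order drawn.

Selection 1: 1500
Selection 2: 1500 + 360 = 1860
Selection 3: 1860 + 360 = 2220
Selection 4: 2220 + 360 = 2580
Selection 5: 2580 + 360 = 2940 → 2940 − 2600 = 340
Selection 6: 340 + 360 = 700
Selection 7: 700 + 360 = 1060
Selection 8: 1060 + 360 = 1420

1500, 1860, 2220, 2580, 340, 700, 1060, 1420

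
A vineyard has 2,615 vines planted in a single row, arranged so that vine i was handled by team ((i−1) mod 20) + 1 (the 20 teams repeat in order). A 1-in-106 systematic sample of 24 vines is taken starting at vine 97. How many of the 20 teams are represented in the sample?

10

Consecutive selections differ by k = 106, so their team numbers differ by 106 mod 20 = 6.
gcd(106, 20) = 2, so the sample visits 20/2 = 10 distinct residues mod 20.
Start 97 is team 17; the teams hit are 1, 3, 5, 7, 9, 11, 13, 15, 17, 19.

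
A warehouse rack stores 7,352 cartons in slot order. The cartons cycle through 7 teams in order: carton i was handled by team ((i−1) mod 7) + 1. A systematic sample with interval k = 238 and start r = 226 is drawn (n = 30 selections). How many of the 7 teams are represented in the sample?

1

Consecutive selections differ by k = 238, so their team numbers differ by 238 mod 7 = 0.
gcd(238, 7) = 7, so the sample visits 7/7 = 1 distinct residues mod 7.
Start 226 is team 2; the teams hit are 2.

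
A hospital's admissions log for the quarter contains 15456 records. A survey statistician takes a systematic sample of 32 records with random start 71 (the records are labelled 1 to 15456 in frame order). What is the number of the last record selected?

15044

k = 15456/32 = 483
32nd selection = r + (32−1)·k = 71 + 31×483 = 71 + 14973 = 15044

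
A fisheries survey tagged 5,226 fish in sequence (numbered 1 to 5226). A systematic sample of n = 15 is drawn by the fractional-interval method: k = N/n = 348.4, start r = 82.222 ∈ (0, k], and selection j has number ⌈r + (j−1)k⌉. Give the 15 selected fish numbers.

83, 431, 780, 1128, 1476, 1825, 2173, 2522, 2870, 3218, 3567, 3915, 4264, 4612, 4960

j=1: r + 0k = 82.222 → ⌈·⌉ = 83
j=2: r + 1k = 430.622 → ⌈·⌉ = 431
j=3: r + 2k = 779.022 → ⌈·⌉ = 780
j=4: r + 3k = 1127.422 → ⌈·⌉ = 1128
j=5: r + 4k = 1475.822 → ⌈·⌉ = 1476
j=6: r + 5k = 1824.222 → ⌈·⌉ = 1825
j=7: r + 6k = 2172.622 → ⌈·⌉ = 2173
j=8: r + 7k = 2521.022 → ⌈·⌉ = 2522
j=9: r + 8k = 2869.422 → ⌈·⌉ = 2870
j=10: r + 9k = 3217.822 → ⌈·⌉ = 3218
j=11: r + 10k = 3566.222 → ⌈·⌉ = 3567
j=12: r + 11k = 3914.622 → ⌈·⌉ = 3915
j=13: r + 12k = 4263.022 → ⌈·⌉ = 4264
j=14: r + 13k = 4611.422 → ⌈·⌉ = 4612
j=15: r + 14k = 4959.822 → ⌈·⌉ = 4960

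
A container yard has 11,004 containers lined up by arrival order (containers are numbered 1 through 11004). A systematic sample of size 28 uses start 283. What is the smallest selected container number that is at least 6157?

k = 11004/28 = 393
Steps past start: ⌈(6157 − 283)/393⌉ = ⌈5874/393⌉ = 15
Selected container: 283 + 15×393 = 6178

6178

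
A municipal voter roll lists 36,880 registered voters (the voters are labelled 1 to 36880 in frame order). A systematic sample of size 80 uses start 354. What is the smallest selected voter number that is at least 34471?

k = 36880/80 = 461
Steps past start: ⌈(34471 − 354)/461⌉ = ⌈34117/461⌉ = 75
Selected voter: 354 + 75×461 = 34929

34929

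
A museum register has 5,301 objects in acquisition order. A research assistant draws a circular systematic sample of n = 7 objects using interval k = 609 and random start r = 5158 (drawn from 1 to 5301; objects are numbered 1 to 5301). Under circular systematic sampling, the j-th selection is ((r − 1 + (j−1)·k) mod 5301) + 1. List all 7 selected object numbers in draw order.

5158, 466, 1075, 1684, 2293, 2902, 3511

Selection 1: 5158
Selection 2: 5158 + 609 = 5767 → 5767 − 5301 = 466
Selection 3: 466 + 609 = 1075
Selection 4: 1075 + 609 = 1684
Selection 5: 1684 + 609 = 2293
Selection 6: 2293 + 609 = 2902
Selection 7: 2902 + 609 = 3511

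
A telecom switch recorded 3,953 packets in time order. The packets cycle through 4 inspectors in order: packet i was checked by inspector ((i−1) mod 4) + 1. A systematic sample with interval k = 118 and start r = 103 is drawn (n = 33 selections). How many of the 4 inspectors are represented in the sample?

2

Consecutive selections differ by k = 118, so their inspector numbers differ by 118 mod 4 = 2.
gcd(118, 4) = 2, so the sample visits 4/2 = 2 distinct residues mod 4.
Start 103 is inspector 3; the inspectors hit are 1, 3.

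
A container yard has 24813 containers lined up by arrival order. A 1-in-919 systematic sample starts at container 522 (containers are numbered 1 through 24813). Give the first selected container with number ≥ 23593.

24416

k = 919
Steps past start: ⌈(23593 − 522)/919⌉ = ⌈23071/919⌉ = 26
Selected container: 522 + 26×919 = 24416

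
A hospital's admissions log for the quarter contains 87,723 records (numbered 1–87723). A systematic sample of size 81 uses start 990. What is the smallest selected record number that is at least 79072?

k = 87723/81 = 1083
Steps past start: ⌈(79072 − 990)/1083⌉ = ⌈78082/1083⌉ = 73
Selected record: 990 + 73×1083 = 80049

80049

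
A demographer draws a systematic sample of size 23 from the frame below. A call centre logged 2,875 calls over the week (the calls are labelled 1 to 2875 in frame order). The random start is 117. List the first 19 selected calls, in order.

117, 242, 367, 492, 617, 742, 867, 992, 1117, 1242, 1367, 1492, 1617, 1742, 1867, 1992, 2117, 2242, 2367

k = N/n = 2875/23 = 125
call 1: 117
call 2: 117 + 125 = 242
call 3: 242 + 125 = 367
call 4: 367 + 125 = 492
call 5: 492 + 125 = 617
call 6: 617 + 125 = 742
call 7: 742 + 125 = 867
call 8: 867 + 125 = 992
call 9: 992 + 125 = 1117
call 10: 1117 + 125 = 1242
call 11: 1242 + 125 = 1367
call 12: 1367 + 125 = 1492
call 13: 1492 + 125 = 1617
call 14: 1617 + 125 = 1742
call 15: 1742 + 125 = 1867
call 16: 1867 + 125 = 1992
call 17: 1992 + 125 = 2117
call 18: 2117 + 125 = 2242
call 19: 2242 + 125 = 2367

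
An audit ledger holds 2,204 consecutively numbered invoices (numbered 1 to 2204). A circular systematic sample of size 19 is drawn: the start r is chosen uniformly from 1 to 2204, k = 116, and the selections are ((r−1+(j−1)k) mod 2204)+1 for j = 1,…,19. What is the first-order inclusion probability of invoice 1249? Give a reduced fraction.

1/116

For each position j, as r ranges over 1…2204 the j-th selection hits every invoice exactly once, so invoice 1249 is selected for exactly 19 of the 2204 starts.
Inclusion probability = 19/2204 = 1/116.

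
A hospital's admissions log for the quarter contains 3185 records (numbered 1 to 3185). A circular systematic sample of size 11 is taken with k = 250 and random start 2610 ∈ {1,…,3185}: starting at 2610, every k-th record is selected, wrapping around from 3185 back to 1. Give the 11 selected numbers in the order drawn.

2610, 2860, 3110, 175, 425, 675, 925, 1175, 1425, 1675, 1925

Selection 1: 2610
Selection 2: 2610 + 250 = 2860
Selection 3: 2860 + 250 = 3110
Selection 4: 3110 + 250 = 3360 → 3360 − 3185 = 175
Selection 5: 175 + 250 = 425
Selection 6: 425 + 250 = 675
Selection 7: 675 + 250 = 925
Selection 8: 925 + 250 = 1175
Selection 9: 1175 + 250 = 1425
Selection 10: 1425 + 250 = 1675
Selection 11: 1675 + 250 = 1925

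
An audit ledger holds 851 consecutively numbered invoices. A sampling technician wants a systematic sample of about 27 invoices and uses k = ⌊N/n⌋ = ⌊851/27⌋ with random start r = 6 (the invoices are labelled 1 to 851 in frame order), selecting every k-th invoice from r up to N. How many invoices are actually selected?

28

k = ⌊851/27⌋ = 31
Achieved size = ⌊(851 − 6)/31⌋ + 1 = ⌊845/31⌋ + 1 = 27 + 1 = 28
(last selection: 6 + 27×31 = 843 ≤ 851; next would be 874 > 851)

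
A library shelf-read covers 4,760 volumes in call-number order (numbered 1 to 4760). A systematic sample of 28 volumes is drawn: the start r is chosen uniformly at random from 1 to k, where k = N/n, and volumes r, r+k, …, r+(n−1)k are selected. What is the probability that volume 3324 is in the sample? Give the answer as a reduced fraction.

k = 4760/28 = 170.
Volume 3324 is selected iff r ≡ 3324 (mod 170); exactly one such r in {1,…,170}.
Inclusion probability = 1/170.

1/170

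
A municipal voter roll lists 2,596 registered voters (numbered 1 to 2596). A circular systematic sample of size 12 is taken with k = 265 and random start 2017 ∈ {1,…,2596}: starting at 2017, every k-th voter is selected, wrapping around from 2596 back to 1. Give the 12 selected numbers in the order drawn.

Selection 1: 2017
Selection 2: 2017 + 265 = 2282
Selection 3: 2282 + 265 = 2547
Selection 4: 2547 + 265 = 2812 → 2812 − 2596 = 216
Selection 5: 216 + 265 = 481
Selection 6: 481 + 265 = 746
Selection 7: 746 + 265 = 1011
Selection 8: 1011 + 265 = 1276
Selection 9: 1276 + 265 = 1541
Selection 10: 1541 + 265 = 1806
Selection 11: 1806 + 265 = 2071
Selection 12: 2071 + 265 = 2336

2017, 2282, 2547, 216, 481, 746, 1011, 1276, 1541, 1806, 2071, 2336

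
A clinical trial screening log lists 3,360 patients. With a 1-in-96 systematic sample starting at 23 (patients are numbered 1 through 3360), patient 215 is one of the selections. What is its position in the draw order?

k = 96
position = (215 − 23)/96 + 1 = 192/96 + 1 = 2 + 1 = 3

3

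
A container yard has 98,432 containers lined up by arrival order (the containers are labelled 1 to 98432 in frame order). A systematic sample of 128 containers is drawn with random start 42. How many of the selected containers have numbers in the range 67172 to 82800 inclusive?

20

k = 98432/128 = 769
First selection ≥ 67172: 42 + ⌈(67172−42)/769⌉·769 = 42 + 88×769 = 67714
Last selection ≤ 82800: 42 + ⌊(82800−42)/769⌋·769 = 42 + 107×769 = 82325
Count = 107 − 88 + 1 = 20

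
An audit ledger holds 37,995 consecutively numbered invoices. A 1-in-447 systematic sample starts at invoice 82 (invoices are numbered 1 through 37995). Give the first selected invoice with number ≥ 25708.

26008

k = 447
Steps past start: ⌈(25708 − 82)/447⌉ = ⌈25626/447⌉ = 58
Selected invoice: 82 + 58×447 = 26008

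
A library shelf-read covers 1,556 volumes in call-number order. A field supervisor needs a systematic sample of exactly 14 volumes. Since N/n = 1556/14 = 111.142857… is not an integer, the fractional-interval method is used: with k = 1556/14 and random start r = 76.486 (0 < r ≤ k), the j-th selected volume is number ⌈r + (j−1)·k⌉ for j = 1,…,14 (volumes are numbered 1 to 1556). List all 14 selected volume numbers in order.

77, 188, 299, 410, 522, 633, 744, 855, 966, 1077, 1188, 1300, 1411, 1522

j=1: r + 0k = 76.486 → ⌈·⌉ = 77
j=2: r + 1k = 187.628857… → ⌈·⌉ = 188
j=3: r + 2k = 298.771714… → ⌈·⌉ = 299
j=4: r + 3k = 409.914571… → ⌈·⌉ = 410
j=5: r + 4k = 521.057428… → ⌈·⌉ = 522
j=6: r + 5k = 632.200285… → ⌈·⌉ = 633
j=7: r + 6k = 743.343142… → ⌈·⌉ = 744
j=8: r + 7k = 854.486 → ⌈·⌉ = 855
j=9: r + 8k = 965.628857… → ⌈·⌉ = 966
j=10: r + 9k = 1076.771714… → ⌈·⌉ = 1077
j=11: r + 10k = 1187.914571… → ⌈·⌉ = 1188
j=12: r + 11k = 1299.057428… → ⌈·⌉ = 1300
j=13: r + 12k = 1410.200285… → ⌈·⌉ = 1411
j=14: r + 13k = 1521.343142… → ⌈·⌉ = 1522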